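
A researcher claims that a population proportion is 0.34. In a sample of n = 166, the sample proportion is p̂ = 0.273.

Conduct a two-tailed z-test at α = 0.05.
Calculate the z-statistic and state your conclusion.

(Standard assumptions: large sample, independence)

H₀: p = 0.34, H₁: p ≠ 0.34
Standard error: SE = √(p₀(1-p₀)/n) = √(0.34×0.66/166) = 0.036767
z-statistic: z = (p̂ - p₀)/SE = (0.273 - 0.34)/0.036767 = -1.8223
Critical value: z_0.025 = ±1.960
p-value = 0.0684
Decision: fail to reject H₀ at α = 0.05

Answer: z = -1.8223, fail to reject H₀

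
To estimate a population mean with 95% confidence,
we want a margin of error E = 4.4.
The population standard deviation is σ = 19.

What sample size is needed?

z_0.025 = 1.960
n = (z×σ/E)² = (1.960×19/4.4)²
n = 71.6331
Round up: n = 72

Answer: n = 72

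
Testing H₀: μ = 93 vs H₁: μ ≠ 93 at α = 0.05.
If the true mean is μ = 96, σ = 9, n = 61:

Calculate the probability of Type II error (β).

Answer: β ≈ 0.2599

Derivation:
SE = σ/√n = 9/√61 = 1.1523
Critical values: μ₀ ± z_0.025×SE = 93 ± 1.960×1.1523
Acceptance region: (90.7415, 95.2585)
Under H₁ (μ = 96): z_high = (95.2585 - 96)/1.1523 = -0.6435, z_low = (90.7415 - 96)/1.1523 = -4.5635
β = P(not reject | H₁) = Φ(-0.6435) - Φ(-4.5635) ≈ 0.2599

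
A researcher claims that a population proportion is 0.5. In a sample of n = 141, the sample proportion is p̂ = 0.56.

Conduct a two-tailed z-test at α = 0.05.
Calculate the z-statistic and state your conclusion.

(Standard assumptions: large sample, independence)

H₀: p = 0.5, H₁: p ≠ 0.5
Standard error: SE = √(p₀(1-p₀)/n) = √(0.5×0.5/141) = 0.042108
z-statistic: z = (p̂ - p₀)/SE = (0.56 - 0.5)/0.042108 = 1.4249
Critical value: z_0.025 = ±1.960
p-value = 0.1542
Decision: fail to reject H₀ at α = 0.05

Answer: z = 1.4249, fail to reject H₀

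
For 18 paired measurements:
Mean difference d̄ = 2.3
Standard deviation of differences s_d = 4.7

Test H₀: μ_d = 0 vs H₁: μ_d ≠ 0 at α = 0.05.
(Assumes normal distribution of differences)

Answer: t = 2.0762, fail to reject H₀

Derivation:
df = n - 1 = 17
SE = s_d/√n = 4.7/√18 = 1.1078
t = d̄/SE = 2.3/1.1078 = 2.0762
Critical value: t_{0.025,17} = ±2.110
p-value ≈ 0.0534
Decision: fail to reject H₀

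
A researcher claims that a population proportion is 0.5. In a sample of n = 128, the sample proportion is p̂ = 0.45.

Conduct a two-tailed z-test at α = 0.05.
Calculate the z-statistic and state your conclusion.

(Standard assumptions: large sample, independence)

Answer: z = -1.1314, fail to reject H₀

Derivation:
H₀: p = 0.5, H₁: p ≠ 0.5
Standard error: SE = √(p₀(1-p₀)/n) = √(0.5×0.5/128) = 0.044194
z-statistic: z = (p̂ - p₀)/SE = (0.45 - 0.5)/0.044194 = -1.1314
Critical value: z_0.025 = ±1.960
p-value = 0.2579
Decision: fail to reject H₀ at α = 0.05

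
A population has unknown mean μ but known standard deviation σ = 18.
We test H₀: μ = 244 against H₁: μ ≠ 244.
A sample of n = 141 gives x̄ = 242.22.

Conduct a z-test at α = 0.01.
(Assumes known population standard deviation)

Answer: z = -1.1742, fail to reject H₀

Derivation:
Standard error: SE = σ/√n = 18/√141 = 1.5159
z-statistic: z = (x̄ - μ₀)/SE = (242.22 - 244)/1.5159 = -1.1742
Critical value: ±2.576
p-value = 0.2403
Decision: fail to reject H₀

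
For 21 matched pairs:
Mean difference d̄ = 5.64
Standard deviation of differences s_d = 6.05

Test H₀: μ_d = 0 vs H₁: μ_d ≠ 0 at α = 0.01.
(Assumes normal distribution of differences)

df = n - 1 = 20
SE = s_d/√n = 6.05/√21 = 1.3202
t = d̄/SE = 5.64/1.3202 = 4.2721
Critical value: t_{0.005,20} = ±2.845
p-value ≈ 0.0004
Decision: reject H₀

Answer: t = 4.2721, reject H₀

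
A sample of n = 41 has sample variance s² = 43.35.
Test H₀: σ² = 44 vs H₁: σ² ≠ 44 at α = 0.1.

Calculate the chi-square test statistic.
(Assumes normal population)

Answer: χ² = 39.4091, fail to reject H₀

Derivation:
df = n - 1 = 40
χ² = (n-1)s²/σ₀² = 40×43.35/44 = 39.4091
Critical values: χ²_{0.95,40} = 26.509, χ²_{0.05,40} = 55.758
Rejection region: χ² < 26.509 or χ² > 55.758
Decision: fail to reject H₀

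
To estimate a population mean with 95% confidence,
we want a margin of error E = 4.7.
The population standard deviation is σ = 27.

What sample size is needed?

Answer: n = 127

Derivation:
z_0.025 = 1.960
n = (z×σ/E)² = (1.960×27/4.7)²
n = 126.7780
Round up: n = 127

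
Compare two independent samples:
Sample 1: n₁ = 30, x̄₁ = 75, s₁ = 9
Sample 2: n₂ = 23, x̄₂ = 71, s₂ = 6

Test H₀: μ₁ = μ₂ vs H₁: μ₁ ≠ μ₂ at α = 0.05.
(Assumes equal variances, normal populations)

Pooled variance: s²_p = [29×9² + 22×6²]/(51) = 61.5882
s_p = 7.8478
SE = s_p×√(1/n₁ + 1/n₂) = 7.8478×√(1/30 + 1/23) = 2.1750
t = (x̄₁ - x̄₂)/SE = (75 - 71)/2.1750 = 1.8391
df = 51, t-critical = ±2.008
Decision: fail to reject H₀

Answer: t = 1.8391, fail to reject H₀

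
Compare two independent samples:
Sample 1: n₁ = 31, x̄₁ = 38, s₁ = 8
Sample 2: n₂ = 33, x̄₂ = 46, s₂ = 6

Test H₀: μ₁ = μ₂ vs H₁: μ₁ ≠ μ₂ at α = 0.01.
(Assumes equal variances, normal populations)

Pooled variance: s²_p = [30×8² + 32×6²]/(62) = 49.5484
s_p = 7.0391
SE = s_p×√(1/n₁ + 1/n₂) = 7.0391×√(1/31 + 1/33) = 1.7606
t = (x̄₁ - x̄₂)/SE = (38 - 46)/1.7606 = -4.5439
df = 62, t-critical = ±2.657
Decision: reject H₀

Answer: t = -4.5439, reject H₀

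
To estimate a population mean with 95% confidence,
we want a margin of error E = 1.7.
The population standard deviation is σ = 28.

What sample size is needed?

z_0.025 = 1.960
n = (z×σ/E)² = (1.960×28/1.7)²
n = 1042.1503
Round up: n = 1043

Answer: n = 1043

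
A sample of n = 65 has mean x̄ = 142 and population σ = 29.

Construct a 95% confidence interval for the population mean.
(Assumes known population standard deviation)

Confidence level: 95%, α = 0.05
z_0.025 = 1.960
SE = σ/√n = 29/√65 = 3.5970
Margin of error = 1.960 × 3.5970 = 7.0501
CI: x̄ ± margin = 142 ± 7.0501
CI: (134.9499, 149.0501)

Answer: (134.9499, 149.0501)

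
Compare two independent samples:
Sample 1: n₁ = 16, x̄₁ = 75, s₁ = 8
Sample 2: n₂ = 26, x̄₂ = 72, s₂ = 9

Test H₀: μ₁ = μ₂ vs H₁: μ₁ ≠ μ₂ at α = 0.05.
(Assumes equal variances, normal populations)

Pooled variance: s²_p = [15×8² + 25×9²]/(40) = 74.6250
s_p = 8.6386
SE = s_p×√(1/n₁ + 1/n₂) = 8.6386×√(1/16 + 1/26) = 2.7449
t = (x̄₁ - x̄₂)/SE = (75 - 72)/2.7449 = 1.0929
df = 40, t-critical = ±2.021
Decision: fail to reject H₀

Answer: t = 1.0929, fail to reject H₀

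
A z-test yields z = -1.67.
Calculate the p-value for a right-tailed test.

For z = -1.67:
p = P(Z > -1.67) = 1 - Φ(-1.67) = 0.9525

Answer: p-value ≈ 0.9525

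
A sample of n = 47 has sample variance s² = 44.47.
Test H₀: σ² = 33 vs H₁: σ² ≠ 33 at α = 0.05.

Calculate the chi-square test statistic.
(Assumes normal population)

df = n - 1 = 46
χ² = (n-1)s²/σ₀² = 46×44.47/33 = 61.9885
Critical values: χ²_{0.975,46} = 29.160, χ²_{0.025,46} = 66.617
Rejection region: χ² < 29.160 or χ² > 66.617
Decision: fail to reject H₀

Answer: χ² = 61.9885, fail to reject H₀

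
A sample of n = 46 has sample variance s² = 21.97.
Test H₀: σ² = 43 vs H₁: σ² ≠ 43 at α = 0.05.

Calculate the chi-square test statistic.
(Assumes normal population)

df = n - 1 = 45
χ² = (n-1)s²/σ₀² = 45×21.97/43 = 22.9919
Critical values: χ²_{0.975,45} = 28.366, χ²_{0.025,45} = 65.410
Rejection region: χ² < 28.366 or χ² > 65.410
Decision: reject H₀

Answer: χ² = 22.9919, reject H₀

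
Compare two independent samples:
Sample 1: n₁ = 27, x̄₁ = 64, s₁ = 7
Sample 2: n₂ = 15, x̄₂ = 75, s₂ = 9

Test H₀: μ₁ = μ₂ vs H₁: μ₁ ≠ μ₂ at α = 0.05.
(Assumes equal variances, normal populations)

Answer: t = -4.4025, reject H₀

Derivation:
Pooled variance: s²_p = [26×7² + 14×9²]/(40) = 60.2000
s_p = 7.7589
SE = s_p×√(1/n₁ + 1/n₂) = 7.7589×√(1/27 + 1/15) = 2.4986
t = (x̄₁ - x̄₂)/SE = (64 - 75)/2.4986 = -4.4025
df = 40, t-critical = ±2.021
Decision: reject H₀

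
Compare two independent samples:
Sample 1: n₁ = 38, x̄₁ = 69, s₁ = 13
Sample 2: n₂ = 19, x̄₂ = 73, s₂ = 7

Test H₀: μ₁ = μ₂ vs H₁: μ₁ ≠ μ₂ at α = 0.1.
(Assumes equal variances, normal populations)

Pooled variance: s²_p = [37×13² + 18×7²]/(55) = 129.7273
s_p = 11.3898
SE = s_p×√(1/n₁ + 1/n₂) = 11.3898×√(1/38 + 1/19) = 3.2003
t = (x̄₁ - x̄₂)/SE = (69 - 73)/3.2003 = -1.2499
df = 55, t-critical = ±1.673
Decision: fail to reject H₀

Answer: t = -1.2499, fail to reject H₀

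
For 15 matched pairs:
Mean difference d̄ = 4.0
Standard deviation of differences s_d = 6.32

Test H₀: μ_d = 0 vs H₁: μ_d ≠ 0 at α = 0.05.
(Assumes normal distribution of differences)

df = n - 1 = 14
SE = s_d/√n = 6.32/√15 = 1.6318
t = d̄/SE = 4.0/1.6318 = 2.4513
Critical value: t_{0.025,14} = ±2.145
p-value ≈ 0.0280
Decision: reject H₀

Answer: t = 2.4513, reject H₀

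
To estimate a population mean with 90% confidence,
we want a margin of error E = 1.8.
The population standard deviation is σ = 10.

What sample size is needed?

Answer: n = 84

Derivation:
z_0.05 = 1.645
n = (z×σ/E)² = (1.645×10/1.8)²
n = 83.5193
Round up: n = 84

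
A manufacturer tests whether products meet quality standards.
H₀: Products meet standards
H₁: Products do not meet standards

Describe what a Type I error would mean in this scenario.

Type I error: rejecting H₀ when it is actually true (false positive).
Type II error: failing to reject H₀ when H₁ is actually true (false negative).

Answer: Rejecting good products that actually meet standards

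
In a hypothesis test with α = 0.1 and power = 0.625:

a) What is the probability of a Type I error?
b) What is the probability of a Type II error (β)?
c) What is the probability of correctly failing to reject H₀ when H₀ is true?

a) Type I error probability = α = 0.1
b) Power = P(reject H₀ | H₁ true) = 1 - β = 0.625, so Type II error probability = β = 1 - Power = 0.375
c) P(fail to reject H₀ | H₀ true) = 1 - α = 0.9

Answer: a) 0.1, b) 0.375, c) 0.9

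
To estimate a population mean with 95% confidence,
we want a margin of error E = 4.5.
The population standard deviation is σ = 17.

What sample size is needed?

z_0.025 = 1.960
n = (z×σ/E)² = (1.960×17/4.5)²
n = 54.8258
Round up: n = 55

Answer: n = 55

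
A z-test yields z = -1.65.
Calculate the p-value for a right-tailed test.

For z = -1.65:
p = P(Z > -1.65) = 1 - Φ(-1.65) = 0.9505

Answer: p-value ≈ 0.9505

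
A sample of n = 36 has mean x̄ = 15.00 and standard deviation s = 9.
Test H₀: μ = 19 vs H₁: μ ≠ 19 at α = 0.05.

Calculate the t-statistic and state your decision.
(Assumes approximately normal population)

df = n - 1 = 35
SE = s/√n = 9/√36 = 1.5000
t = (x̄ - μ₀)/SE = (15.00 - 19)/1.5000 = -2.6667
Critical value: t_{0.025,35} = ±2.030
p-value ≈ 0.0115
Decision: reject H₀

Answer: t = -2.6667, reject H₀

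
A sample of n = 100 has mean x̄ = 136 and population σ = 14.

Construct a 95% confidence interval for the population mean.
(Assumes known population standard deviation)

Answer: (133.2560, 138.7440)

Derivation:
Confidence level: 95%, α = 0.05
z_0.025 = 1.960
SE = σ/√n = 14/√100 = 1.4000
Margin of error = 1.960 × 1.4000 = 2.7440
CI: x̄ ± margin = 136 ± 2.7440
CI: (133.2560, 138.7440)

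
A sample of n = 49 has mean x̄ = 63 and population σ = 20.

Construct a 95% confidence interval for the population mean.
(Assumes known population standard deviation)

Confidence level: 95%, α = 0.05
z_0.025 = 1.960
SE = σ/√n = 20/√49 = 2.8571
Margin of error = 1.960 × 2.8571 = 5.5999
CI: x̄ ± margin = 63 ± 5.5999
CI: (57.4001, 68.5999)

Answer: (57.4001, 68.5999)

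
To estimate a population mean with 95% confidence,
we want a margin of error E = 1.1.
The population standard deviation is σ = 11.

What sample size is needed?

z_0.025 = 1.960
n = (z×σ/E)² = (1.960×11/1.1)²
n = 384.1600
Round up: n = 385

Answer: n = 385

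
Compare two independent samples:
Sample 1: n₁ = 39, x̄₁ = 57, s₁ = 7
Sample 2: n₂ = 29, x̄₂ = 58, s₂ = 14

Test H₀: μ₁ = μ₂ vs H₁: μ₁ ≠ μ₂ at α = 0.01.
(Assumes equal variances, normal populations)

Answer: t = -0.3865, fail to reject H₀

Derivation:
Pooled variance: s²_p = [38×7² + 28×14²]/(66) = 111.3636
s_p = 10.5529
SE = s_p×√(1/n₁ + 1/n₂) = 10.5529×√(1/39 + 1/29) = 2.5876
t = (x̄₁ - x̄₂)/SE = (57 - 58)/2.5876 = -0.3865
df = 66, t-critical = ±2.652
Decision: fail to reject H₀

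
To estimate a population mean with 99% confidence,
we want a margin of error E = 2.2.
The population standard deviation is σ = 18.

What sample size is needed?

z_0.005 = 2.576
n = (z×σ/E)² = (2.576×18/2.2)²
n = 444.2131
Round up: n = 445

Answer: n = 445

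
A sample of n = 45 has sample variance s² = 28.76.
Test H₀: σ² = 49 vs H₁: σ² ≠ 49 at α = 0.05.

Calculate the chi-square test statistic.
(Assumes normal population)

df = n - 1 = 44
χ² = (n-1)s²/σ₀² = 44×28.76/49 = 25.8253
Critical values: χ²_{0.975,44} = 27.575, χ²_{0.025,44} = 64.201
Rejection region: χ² < 27.575 or χ² > 64.201
Decision: reject H₀

Answer: χ² = 25.8253, reject H₀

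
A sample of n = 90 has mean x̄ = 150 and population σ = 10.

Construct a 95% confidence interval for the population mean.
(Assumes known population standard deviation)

Answer: (147.9340, 152.0660)

Derivation:
Confidence level: 95%, α = 0.05
z_0.025 = 1.960
SE = σ/√n = 10/√90 = 1.0541
Margin of error = 1.960 × 1.0541 = 2.0660
CI: x̄ ± margin = 150 ± 2.0660
CI: (147.9340, 152.0660)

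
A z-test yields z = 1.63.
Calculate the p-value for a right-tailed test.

For z = 1.63:
p = P(Z > 1.63) = 1 - Φ(1.63) = 0.0516

Answer: p-value ≈ 0.0516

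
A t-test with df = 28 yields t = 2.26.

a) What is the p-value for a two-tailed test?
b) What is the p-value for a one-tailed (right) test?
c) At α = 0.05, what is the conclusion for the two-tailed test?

Using t-distribution with df = 28:
a) Two-tailed: p = 2×P(T > 2.26) = 0.0318
b) One-tailed: p = P(T > 2.26) = 0.0159
c) 0.0318 < 0.05, reject H₀

Answer: a) 0.0318, b) 0.0159, c) reject H₀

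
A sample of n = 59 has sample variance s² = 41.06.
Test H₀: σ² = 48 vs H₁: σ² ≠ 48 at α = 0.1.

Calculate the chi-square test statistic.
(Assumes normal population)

Answer: χ² = 49.6142, fail to reject H₀

Derivation:
df = n - 1 = 58
χ² = (n-1)s²/σ₀² = 58×41.06/48 = 49.6142
Critical values: χ²_{0.95,58} = 41.492, χ²_{0.05,58} = 76.778
Rejection region: χ² < 41.492 or χ² > 76.778
Decision: fail to reject H₀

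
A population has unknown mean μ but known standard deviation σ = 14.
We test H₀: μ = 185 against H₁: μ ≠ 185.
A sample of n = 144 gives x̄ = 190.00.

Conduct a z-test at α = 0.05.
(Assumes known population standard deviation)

Standard error: SE = σ/√n = 14/√144 = 1.1667
z-statistic: z = (x̄ - μ₀)/SE = (190.00 - 185)/1.1667 = 4.2856
Critical value: ±1.960
p-value < 0.0001
Decision: reject H₀

Answer: z = 4.2856, reject H₀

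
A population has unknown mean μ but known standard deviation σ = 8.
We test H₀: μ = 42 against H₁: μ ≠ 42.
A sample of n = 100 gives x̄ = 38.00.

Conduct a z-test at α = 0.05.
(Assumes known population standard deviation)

Standard error: SE = σ/√n = 8/√100 = 0.8000
z-statistic: z = (x̄ - μ₀)/SE = (38.00 - 42)/0.8000 = -5.0000
Critical value: ±1.960
p-value < 0.0001
Decision: reject H₀

Answer: z = -5.0000, reject H₀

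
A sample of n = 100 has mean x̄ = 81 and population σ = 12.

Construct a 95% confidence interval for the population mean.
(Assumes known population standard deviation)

Answer: (78.6480, 83.3520)

Derivation:
Confidence level: 95%, α = 0.05
z_0.025 = 1.960
SE = σ/√n = 12/√100 = 1.2000
Margin of error = 1.960 × 1.2000 = 2.3520
CI: x̄ ± margin = 81 ± 2.3520
CI: (78.6480, 83.3520)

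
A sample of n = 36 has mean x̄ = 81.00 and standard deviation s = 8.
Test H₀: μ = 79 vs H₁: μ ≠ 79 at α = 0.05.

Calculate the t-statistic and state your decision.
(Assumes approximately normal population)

df = n - 1 = 35
SE = s/√n = 8/√36 = 1.3333
t = (x̄ - μ₀)/SE = (81.00 - 79)/1.3333 = 1.5000
Critical value: t_{0.025,35} = ±2.030
p-value ≈ 0.1426
Decision: fail to reject H₀

Answer: t = 1.5000, fail to reject H₀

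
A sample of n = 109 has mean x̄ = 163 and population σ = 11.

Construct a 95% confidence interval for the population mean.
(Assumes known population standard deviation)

Confidence level: 95%, α = 0.05
z_0.025 = 1.960
SE = σ/√n = 11/√109 = 1.0536
Margin of error = 1.960 × 1.0536 = 2.0651
CI: x̄ ± margin = 163 ± 2.0651
CI: (160.9349, 165.0651)

Answer: (160.9349, 165.0651)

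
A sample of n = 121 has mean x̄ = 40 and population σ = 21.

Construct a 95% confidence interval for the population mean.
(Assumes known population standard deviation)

Confidence level: 95%, α = 0.05
z_0.025 = 1.960
SE = σ/√n = 21/√121 = 1.9091
Margin of error = 1.960 × 1.9091 = 3.7418
CI: x̄ ± margin = 40 ± 3.7418
CI: (36.2582, 43.7418)

Answer: (36.2582, 43.7418)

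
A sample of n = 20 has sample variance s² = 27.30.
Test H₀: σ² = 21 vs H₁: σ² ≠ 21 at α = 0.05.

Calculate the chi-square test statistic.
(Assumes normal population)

Answer: χ² = 24.7000, fail to reject H₀

Derivation:
df = n - 1 = 19
χ² = (n-1)s²/σ₀² = 19×27.30/21 = 24.7000
Critical values: χ²_{0.975,19} = 8.907, χ²_{0.025,19} = 32.852
Rejection region: χ² < 8.907 or χ² > 32.852
Decision: fail to reject H₀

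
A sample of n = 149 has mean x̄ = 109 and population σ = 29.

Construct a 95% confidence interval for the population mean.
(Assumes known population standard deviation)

Answer: (104.3434, 113.6566)

Derivation:
Confidence level: 95%, α = 0.05
z_0.025 = 1.960
SE = σ/√n = 29/√149 = 2.3758
Margin of error = 1.960 × 2.3758 = 4.6566
CI: x̄ ± margin = 109 ± 4.6566
CI: (104.3434, 113.6566)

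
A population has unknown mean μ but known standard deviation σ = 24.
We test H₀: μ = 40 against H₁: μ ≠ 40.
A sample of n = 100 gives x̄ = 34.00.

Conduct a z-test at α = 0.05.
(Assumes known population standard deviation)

Standard error: SE = σ/√n = 24/√100 = 2.4000
z-statistic: z = (x̄ - μ₀)/SE = (34.00 - 40)/2.4000 = -2.5000
Critical value: ±1.960
p-value = 0.0124
Decision: reject H₀

Answer: z = -2.5000, reject H₀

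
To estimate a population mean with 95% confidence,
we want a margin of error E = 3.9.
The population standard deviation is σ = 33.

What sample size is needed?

Answer: n = 276

Derivation:
z_0.025 = 1.960
n = (z×σ/E)² = (1.960×33/3.9)²
n = 275.0495
Round up: n = 276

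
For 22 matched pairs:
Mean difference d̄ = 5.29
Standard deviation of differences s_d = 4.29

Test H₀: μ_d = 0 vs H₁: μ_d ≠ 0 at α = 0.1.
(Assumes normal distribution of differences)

df = n - 1 = 21
SE = s_d/√n = 4.29/√22 = 0.9146
t = d̄/SE = 5.29/0.9146 = 5.7839
Critical value: t_{0.05,21} = ±1.721
p-value < 0.0001
Decision: reject H₀

Answer: t = 5.7839, reject H₀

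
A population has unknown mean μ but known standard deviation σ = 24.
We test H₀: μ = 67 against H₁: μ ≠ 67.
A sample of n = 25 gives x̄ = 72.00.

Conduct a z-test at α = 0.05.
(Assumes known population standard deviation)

Standard error: SE = σ/√n = 24/√25 = 4.8000
z-statistic: z = (x̄ - μ₀)/SE = (72.00 - 67)/4.8000 = 1.0417
Critical value: ±1.960
p-value = 0.2976
Decision: fail to reject H₀

Answer: z = 1.0417, fail to reject H₀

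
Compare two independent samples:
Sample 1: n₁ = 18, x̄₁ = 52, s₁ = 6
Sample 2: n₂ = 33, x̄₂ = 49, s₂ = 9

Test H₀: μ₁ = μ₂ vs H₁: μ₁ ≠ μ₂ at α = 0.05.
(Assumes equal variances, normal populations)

Answer: t = 1.2661, fail to reject H₀

Derivation:
Pooled variance: s²_p = [17×6² + 32×9²]/(49) = 65.3878
s_p = 8.0863
SE = s_p×√(1/n₁ + 1/n₂) = 8.0863×√(1/18 + 1/33) = 2.3694
t = (x̄₁ - x̄₂)/SE = (52 - 49)/2.3694 = 1.2661
df = 49, t-critical = ±2.010
Decision: fail to reject H₀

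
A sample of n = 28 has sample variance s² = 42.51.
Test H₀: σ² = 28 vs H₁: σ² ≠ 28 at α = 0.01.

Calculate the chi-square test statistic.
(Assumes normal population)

df = n - 1 = 27
χ² = (n-1)s²/σ₀² = 27×42.51/28 = 40.9918
Critical values: χ²_{0.995,27} = 11.808, χ²_{0.005,27} = 49.645
Rejection region: χ² < 11.808 or χ² > 49.645
Decision: fail to reject H₀

Answer: χ² = 40.9918, fail to reject H₀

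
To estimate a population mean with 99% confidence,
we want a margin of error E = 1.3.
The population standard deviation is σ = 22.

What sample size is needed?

z_0.005 = 2.576
n = (z×σ/E)² = (2.576×22/1.3)²
n = 1900.4234
Round up: n = 1901

Answer: n = 1901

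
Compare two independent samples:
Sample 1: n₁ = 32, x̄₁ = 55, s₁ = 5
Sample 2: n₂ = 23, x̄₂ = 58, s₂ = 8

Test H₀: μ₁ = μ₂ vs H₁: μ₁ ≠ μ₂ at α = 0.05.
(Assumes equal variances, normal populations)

Pooled variance: s²_p = [31×5² + 22×8²]/(53) = 41.1887
s_p = 6.4178
SE = s_p×√(1/n₁ + 1/n₂) = 6.4178×√(1/32 + 1/23) = 1.7544
t = (x̄₁ - x̄₂)/SE = (55 - 58)/1.7544 = -1.7100
df = 53, t-critical = ±2.006
Decision: fail to reject H₀

Answer: t = -1.7100, fail to reject H₀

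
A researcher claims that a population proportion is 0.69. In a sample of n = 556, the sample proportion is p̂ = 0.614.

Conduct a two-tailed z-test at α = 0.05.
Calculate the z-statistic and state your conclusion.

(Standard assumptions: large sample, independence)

H₀: p = 0.69, H₁: p ≠ 0.69
Standard error: SE = √(p₀(1-p₀)/n) = √(0.69×0.31/556) = 0.019614
z-statistic: z = (p̂ - p₀)/SE = (0.614 - 0.69)/0.019614 = -3.8748
Critical value: z_0.025 = ±1.960
p-value = 0.0001
Decision: reject H₀ at α = 0.05

Answer: z = -3.8748, reject H₀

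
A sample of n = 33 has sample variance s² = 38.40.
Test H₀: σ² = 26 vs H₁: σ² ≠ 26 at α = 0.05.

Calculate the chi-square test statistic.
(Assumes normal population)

Answer: χ² = 47.2615, fail to reject H₀

Derivation:
df = n - 1 = 32
χ² = (n-1)s²/σ₀² = 32×38.40/26 = 47.2615
Critical values: χ²_{0.975,32} = 18.291, χ²_{0.025,32} = 49.480
Rejection region: χ² < 18.291 or χ² > 49.480
Decision: fail to reject H₀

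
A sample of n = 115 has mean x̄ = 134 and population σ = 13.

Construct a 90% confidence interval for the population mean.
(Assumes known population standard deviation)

Confidence level: 90%, α = 0.1
z_0.05 = 1.645
SE = σ/√n = 13/√115 = 1.2123
Margin of error = 1.645 × 1.2123 = 1.9942
CI: x̄ ± margin = 134 ± 1.9942
CI: (132.0058, 135.9942)

Answer: (132.0058, 135.9942)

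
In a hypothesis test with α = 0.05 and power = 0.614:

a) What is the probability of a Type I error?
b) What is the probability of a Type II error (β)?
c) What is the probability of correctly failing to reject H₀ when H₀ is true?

a) Type I error probability = α = 0.05
b) Power = P(reject H₀ | H₁ true) = 1 - β = 0.614, so Type II error probability = β = 1 - Power = 0.386
c) P(fail to reject H₀ | H₀ true) = 1 - α = 0.95

Answer: a) 0.05, b) 0.386, c) 0.95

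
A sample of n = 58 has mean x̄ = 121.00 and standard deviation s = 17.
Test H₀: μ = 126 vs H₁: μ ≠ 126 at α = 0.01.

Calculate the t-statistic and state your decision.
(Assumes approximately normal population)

df = n - 1 = 57
SE = s/√n = 17/√58 = 2.2322
t = (x̄ - μ₀)/SE = (121.00 - 126)/2.2322 = -2.2399
Critical value: t_{0.005,57} = ±2.665
p-value ≈ 0.0290
Decision: fail to reject H₀

Answer: t = -2.2399, fail to reject H₀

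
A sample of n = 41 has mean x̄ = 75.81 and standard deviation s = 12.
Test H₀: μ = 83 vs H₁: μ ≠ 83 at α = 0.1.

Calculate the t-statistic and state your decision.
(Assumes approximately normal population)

Answer: t = -3.8365, reject H₀

Derivation:
df = n - 1 = 40
SE = s/√n = 12/√41 = 1.8741
t = (x̄ - μ₀)/SE = (75.81 - 83)/1.8741 = -3.8365
Critical value: t_{0.05,40} = ±1.684
p-value ≈ 0.0004
Decision: reject H₀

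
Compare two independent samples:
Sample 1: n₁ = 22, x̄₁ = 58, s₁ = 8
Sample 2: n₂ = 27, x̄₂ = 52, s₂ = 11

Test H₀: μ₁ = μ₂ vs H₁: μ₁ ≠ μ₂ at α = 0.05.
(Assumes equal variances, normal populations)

Answer: t = 2.1374, reject H₀

Derivation:
Pooled variance: s²_p = [21×8² + 26×11²]/(47) = 95.5319
s_p = 9.7740
SE = s_p×√(1/n₁ + 1/n₂) = 9.7740×√(1/22 + 1/27) = 2.8072
t = (x̄₁ - x̄₂)/SE = (58 - 52)/2.8072 = 2.1374
df = 47, t-critical = ±2.012
Decision: reject H₀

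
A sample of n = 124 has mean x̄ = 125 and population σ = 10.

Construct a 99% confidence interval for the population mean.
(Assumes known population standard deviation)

Confidence level: 99%, α = 0.01
z_0.005 = 2.576
SE = σ/√n = 10/√124 = 0.8980
Margin of error = 2.576 × 0.8980 = 2.3132
CI: x̄ ± margin = 125 ± 2.3132
CI: (122.6868, 127.3132)

Answer: (122.6868, 127.3132)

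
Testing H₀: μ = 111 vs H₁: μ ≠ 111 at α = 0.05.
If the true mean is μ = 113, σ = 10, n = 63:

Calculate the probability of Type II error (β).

SE = σ/√n = 10/√63 = 1.2599
Critical values: μ₀ ± z_0.025×SE = 111 ± 1.960×1.2599
Acceptance region: (108.5306, 113.4694)
Under H₁ (μ = 113): z_high = (113.4694 - 113)/1.2599 = 0.3726, z_low = (108.5306 - 113)/1.2599 = -3.5474
β = P(not reject | H₁) = Φ(0.3726) - Φ(-3.5474) ≈ 0.6451

Answer: β ≈ 0.6451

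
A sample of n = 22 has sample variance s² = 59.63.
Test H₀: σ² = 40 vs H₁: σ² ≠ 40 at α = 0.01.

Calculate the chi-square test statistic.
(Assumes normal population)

Answer: χ² = 31.3057, fail to reject H₀

Derivation:
df = n - 1 = 21
χ² = (n-1)s²/σ₀² = 21×59.63/40 = 31.3057
Critical values: χ²_{0.995,21} = 8.034, χ²_{0.005,21} = 41.401
Rejection region: χ² < 8.034 or χ² > 41.401
Decision: fail to reject H₀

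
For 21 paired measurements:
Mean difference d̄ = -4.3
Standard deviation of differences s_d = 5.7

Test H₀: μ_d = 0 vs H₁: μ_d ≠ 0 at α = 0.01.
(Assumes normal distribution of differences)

df = n - 1 = 20
SE = s_d/√n = 5.7/√21 = 1.2438
t = d̄/SE = -4.3/1.2438 = -3.4571
Critical value: t_{0.005,20} = ±2.845
p-value ≈ 0.0025
Decision: reject H₀

Answer: t = -3.4571, reject H₀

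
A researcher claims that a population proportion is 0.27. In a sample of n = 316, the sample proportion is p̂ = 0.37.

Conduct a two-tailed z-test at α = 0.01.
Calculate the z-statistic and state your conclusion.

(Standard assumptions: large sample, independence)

H₀: p = 0.27, H₁: p ≠ 0.27
Standard error: SE = √(p₀(1-p₀)/n) = √(0.27×0.73/316) = 0.024975
z-statistic: z = (p̂ - p₀)/SE = (0.37 - 0.27)/0.024975 = 4.0040
Critical value: z_0.005 = ±2.576
p-value = 0.0001
Decision: reject H₀ at α = 0.01

Answer: z = 4.0040, reject H₀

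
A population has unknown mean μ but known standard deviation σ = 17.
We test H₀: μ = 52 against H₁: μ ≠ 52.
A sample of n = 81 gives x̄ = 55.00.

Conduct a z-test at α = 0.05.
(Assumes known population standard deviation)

Answer: z = 1.5882, fail to reject H₀

Derivation:
Standard error: SE = σ/√n = 17/√81 = 1.8889
z-statistic: z = (x̄ - μ₀)/SE = (55.00 - 52)/1.8889 = 1.5882
Critical value: ±1.960
p-value = 0.1122
Decision: fail to reject H₀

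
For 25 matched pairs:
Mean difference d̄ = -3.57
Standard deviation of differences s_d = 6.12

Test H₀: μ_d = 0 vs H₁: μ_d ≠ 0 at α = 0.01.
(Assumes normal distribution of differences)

df = n - 1 = 24
SE = s_d/√n = 6.12/√25 = 1.2240
t = d̄/SE = -3.57/1.2240 = -2.9167
Critical value: t_{0.005,24} = ±2.797
p-value ≈ 0.0076
Decision: reject H₀

Answer: t = -2.9167, reject H₀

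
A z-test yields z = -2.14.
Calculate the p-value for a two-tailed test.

Answer: p-value ≈ 0.0324

Derivation:
For z = -2.14:
p = 2×P(Z > |-2.14|) = 2×(1 - Φ(2.14)) = 0.0324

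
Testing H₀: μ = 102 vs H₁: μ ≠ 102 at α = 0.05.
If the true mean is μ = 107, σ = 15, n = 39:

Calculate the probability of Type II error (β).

Answer: β ≈ 0.4515

Derivation:
SE = σ/√n = 15/√39 = 2.4019
Critical values: μ₀ ± z_0.025×SE = 102 ± 1.960×2.4019
Acceptance region: (97.2923, 106.7077)
Under H₁ (μ = 107): z_high = (106.7077 - 107)/2.4019 = -0.1217, z_low = (97.2923 - 107)/2.4019 = -4.0417
β = P(not reject | H₁) = Φ(-0.1217) - Φ(-4.0417) ≈ 0.4515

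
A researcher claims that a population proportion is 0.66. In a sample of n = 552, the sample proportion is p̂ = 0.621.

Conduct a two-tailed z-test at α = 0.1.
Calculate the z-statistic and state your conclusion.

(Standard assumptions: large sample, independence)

Answer: z = -1.9343, reject H₀

Derivation:
H₀: p = 0.66, H₁: p ≠ 0.66
Standard error: SE = √(p₀(1-p₀)/n) = √(0.66×0.34/552) = 0.020162
z-statistic: z = (p̂ - p₀)/SE = (0.621 - 0.66)/0.020162 = -1.9343
Critical value: z_0.05 = ±1.645
p-value = 0.0531
Decision: reject H₀ at α = 0.1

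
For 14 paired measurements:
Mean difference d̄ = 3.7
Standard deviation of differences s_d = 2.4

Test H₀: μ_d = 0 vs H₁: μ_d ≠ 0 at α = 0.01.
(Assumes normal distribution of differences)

Answer: t = 5.7686, reject H₀

Derivation:
df = n - 1 = 13
SE = s_d/√n = 2.4/√14 = 0.6414
t = d̄/SE = 3.7/0.6414 = 5.7686
Critical value: t_{0.005,13} = ±3.012
p-value ≈ 0.0001
Decision: reject H₀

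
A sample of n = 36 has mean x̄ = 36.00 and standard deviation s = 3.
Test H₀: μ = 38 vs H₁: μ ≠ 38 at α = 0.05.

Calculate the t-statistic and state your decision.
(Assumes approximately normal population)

df = n - 1 = 35
SE = s/√n = 3/√36 = 0.5000
t = (x̄ - μ₀)/SE = (36.00 - 38)/0.5000 = -4.0000
Critical value: t_{0.025,35} = ±2.030
p-value ≈ 0.0003
Decision: reject H₀

Answer: t = -4.0000, reject H₀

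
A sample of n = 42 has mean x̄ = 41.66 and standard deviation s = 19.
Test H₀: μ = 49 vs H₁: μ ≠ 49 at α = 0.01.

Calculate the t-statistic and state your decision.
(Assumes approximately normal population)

Answer: t = -2.5036, fail to reject H₀

Derivation:
df = n - 1 = 41
SE = s/√n = 19/√42 = 2.9318
t = (x̄ - μ₀)/SE = (41.66 - 49)/2.9318 = -2.5036
Critical value: t_{0.005,41} = ±2.701
p-value ≈ 0.0164
Decision: fail to reject H₀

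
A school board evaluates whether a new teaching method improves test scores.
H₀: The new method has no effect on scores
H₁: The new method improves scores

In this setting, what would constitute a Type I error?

Answer: Concluding the new method improves scores when it actually doesn't

Derivation:
A Type I error (probability α) occurs when we reject a true H₀.
A Type II error (probability β) occurs when we fail to reject a false H₀.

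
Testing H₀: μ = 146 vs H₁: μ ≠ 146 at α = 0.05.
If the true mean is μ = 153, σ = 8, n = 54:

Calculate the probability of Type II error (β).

SE = σ/√n = 8/√54 = 1.0887
Critical values: μ₀ ± z_0.025×SE = 146 ± 1.960×1.0887
Acceptance region: (143.8661, 148.1339)
Under H₁ (μ = 153): z_high = (148.1339 - 153)/1.0887 = -4.4696, z_low = (143.8661 - 153)/1.0887 = -8.3897
β = P(not reject | H₁) = Φ(-4.4696) - Φ(-8.3897) ≈ 0.0000

Answer: β ≈ 0.0000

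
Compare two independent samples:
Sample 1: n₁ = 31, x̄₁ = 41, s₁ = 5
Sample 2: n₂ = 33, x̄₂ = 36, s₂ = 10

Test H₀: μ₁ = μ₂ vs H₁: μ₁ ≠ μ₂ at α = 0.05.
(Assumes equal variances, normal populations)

Pooled variance: s²_p = [30×5² + 32×10²]/(62) = 63.7097
s_p = 7.9818
SE = s_p×√(1/n₁ + 1/n₂) = 7.9818×√(1/31 + 1/33) = 1.9964
t = (x̄₁ - x̄₂)/SE = (41 - 36)/1.9964 = 2.5045
df = 62, t-critical = ±1.999
Decision: reject H₀

Answer: t = 2.5045, reject H₀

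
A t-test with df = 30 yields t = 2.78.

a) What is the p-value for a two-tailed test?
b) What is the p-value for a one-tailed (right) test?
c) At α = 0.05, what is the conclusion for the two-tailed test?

Using t-distribution with df = 30:
a) Two-tailed: p = 2×P(T > 2.78) = 0.0093
b) One-tailed: p = P(T > 2.78) = 0.0046
c) 0.0093 < 0.05, reject H₀

Answer: a) 0.0093, b) 0.0046, c) reject H₀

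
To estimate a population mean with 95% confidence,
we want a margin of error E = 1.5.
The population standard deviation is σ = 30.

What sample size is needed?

Answer: n = 1537

Derivation:
z_0.025 = 1.960
n = (z×σ/E)² = (1.960×30/1.5)²
n = 1536.6400
Round up: n = 1537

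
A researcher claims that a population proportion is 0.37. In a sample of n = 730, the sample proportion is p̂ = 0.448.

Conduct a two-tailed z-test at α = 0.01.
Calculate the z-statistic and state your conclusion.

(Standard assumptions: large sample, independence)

H₀: p = 0.37, H₁: p ≠ 0.37
Standard error: SE = √(p₀(1-p₀)/n) = √(0.37×0.63/730) = 0.017869
z-statistic: z = (p̂ - p₀)/SE = (0.448 - 0.37)/0.017869 = 4.3651
Critical value: z_0.005 = ±2.576
p-value < 0.0001
Decision: reject H₀ at α = 0.01

Answer: z = 4.3651, reject H₀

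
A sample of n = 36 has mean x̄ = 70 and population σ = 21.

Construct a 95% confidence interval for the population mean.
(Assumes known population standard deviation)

Answer: (63.1400, 76.8600)

Derivation:
Confidence level: 95%, α = 0.05
z_0.025 = 1.960
SE = σ/√n = 21/√36 = 3.5000
Margin of error = 1.960 × 3.5000 = 6.8600
CI: x̄ ± margin = 70 ± 6.8600
CI: (63.1400, 76.8600)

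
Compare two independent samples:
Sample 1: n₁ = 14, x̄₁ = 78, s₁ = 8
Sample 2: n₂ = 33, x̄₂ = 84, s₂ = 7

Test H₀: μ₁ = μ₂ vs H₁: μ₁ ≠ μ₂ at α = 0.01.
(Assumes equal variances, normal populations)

Answer: t = -2.5759, fail to reject H₀

Derivation:
Pooled variance: s²_p = [13×8² + 32×7²]/(45) = 53.3333
s_p = 7.3030
SE = s_p×√(1/n₁ + 1/n₂) = 7.3030×√(1/14 + 1/33) = 2.3293
t = (x̄₁ - x̄₂)/SE = (78 - 84)/2.3293 = -2.5759
df = 45, t-critical = ±2.690
Decision: fail to reject H₀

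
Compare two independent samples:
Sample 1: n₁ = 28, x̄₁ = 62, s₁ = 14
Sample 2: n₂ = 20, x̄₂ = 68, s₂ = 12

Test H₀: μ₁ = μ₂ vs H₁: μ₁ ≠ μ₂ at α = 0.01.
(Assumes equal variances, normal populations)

Pooled variance: s²_p = [27×14² + 19×12²]/(46) = 174.5217
s_p = 13.2107
SE = s_p×√(1/n₁ + 1/n₂) = 13.2107×√(1/28 + 1/20) = 3.8677
t = (x̄₁ - x̄₂)/SE = (62 - 68)/3.8677 = -1.5513
df = 46, t-critical = ±2.687
Decision: fail to reject H₀

Answer: t = -1.5513, fail to reject H₀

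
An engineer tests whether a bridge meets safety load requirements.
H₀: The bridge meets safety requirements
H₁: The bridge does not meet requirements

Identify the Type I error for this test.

Answer: Unnecessarily closing a safe bridge for repairs

Derivation:
A Type I error (probability α) occurs when we reject a true H₀.
A Type II error (probability β) occurs when we fail to reject a false H₀.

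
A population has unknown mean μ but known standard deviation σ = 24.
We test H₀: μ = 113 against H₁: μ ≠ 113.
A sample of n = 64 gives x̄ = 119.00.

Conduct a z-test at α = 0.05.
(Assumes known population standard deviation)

Standard error: SE = σ/√n = 24/√64 = 3.0000
z-statistic: z = (x̄ - μ₀)/SE = (119.00 - 113)/3.0000 = 2.0000
Critical value: ±1.960
p-value = 0.0455
Decision: reject H₀

Answer: z = 2.0000, reject H₀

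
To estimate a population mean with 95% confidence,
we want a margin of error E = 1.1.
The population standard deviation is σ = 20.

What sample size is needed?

Answer: n = 1270

Derivation:
z_0.025 = 1.960
n = (z×σ/E)² = (1.960×20/1.1)²
n = 1269.9504
Round up: n = 1270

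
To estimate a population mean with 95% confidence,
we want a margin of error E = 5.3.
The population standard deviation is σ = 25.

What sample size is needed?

Answer: n = 86

Derivation:
z_0.025 = 1.960
n = (z×σ/E)² = (1.960×25/5.3)²
n = 85.4753
Round up: n = 86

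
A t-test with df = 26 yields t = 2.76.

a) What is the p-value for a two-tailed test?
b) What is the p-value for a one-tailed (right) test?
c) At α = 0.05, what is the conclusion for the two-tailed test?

Using t-distribution with df = 26:
a) Two-tailed: p = 2×P(T > 2.76) = 0.0105
b) One-tailed: p = P(T > 2.76) = 0.0052
c) 0.0105 < 0.05, reject H₀

Answer: a) 0.0105, b) 0.0052, c) reject H₀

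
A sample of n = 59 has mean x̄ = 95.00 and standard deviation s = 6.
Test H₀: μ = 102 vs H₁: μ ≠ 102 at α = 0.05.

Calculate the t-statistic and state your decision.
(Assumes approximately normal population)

df = n - 1 = 58
SE = s/√n = 6/√59 = 0.7811
t = (x̄ - μ₀)/SE = (95.00 - 102)/0.7811 = -8.9617
Critical value: t_{0.025,58} = ±2.002
p-value < 0.0001
Decision: reject H₀

Answer: t = -8.9617, reject H₀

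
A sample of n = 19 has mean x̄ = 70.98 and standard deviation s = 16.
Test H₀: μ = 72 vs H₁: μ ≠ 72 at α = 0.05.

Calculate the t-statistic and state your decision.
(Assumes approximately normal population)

df = n - 1 = 18
SE = s/√n = 16/√19 = 3.6707
t = (x̄ - μ₀)/SE = (70.98 - 72)/3.6707 = -0.2779
Critical value: t_{0.025,18} = ±2.101
p-value ≈ 0.7843
Decision: fail to reject H₀

Answer: t = -0.2779, fail to reject H₀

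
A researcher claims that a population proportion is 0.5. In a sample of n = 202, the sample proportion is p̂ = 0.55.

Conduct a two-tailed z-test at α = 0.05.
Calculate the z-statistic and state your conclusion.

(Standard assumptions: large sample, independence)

H₀: p = 0.5, H₁: p ≠ 0.5
Standard error: SE = √(p₀(1-p₀)/n) = √(0.5×0.5/202) = 0.035180
z-statistic: z = (p̂ - p₀)/SE = (0.55 - 0.5)/0.035180 = 1.4213
Critical value: z_0.025 = ±1.960
p-value = 0.1552
Decision: fail to reject H₀ at α = 0.05

Answer: z = 1.4213, fail to reject H₀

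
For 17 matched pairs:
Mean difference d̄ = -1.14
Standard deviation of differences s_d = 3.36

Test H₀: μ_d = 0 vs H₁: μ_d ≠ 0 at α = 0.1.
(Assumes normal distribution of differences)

df = n - 1 = 16
SE = s_d/√n = 3.36/√17 = 0.8149
t = d̄/SE = -1.14/0.8149 = -1.3989
Critical value: t_{0.05,16} = ±1.746
p-value ≈ 0.1809
Decision: fail to reject H₀

Answer: t = -1.3989, fail to reject H₀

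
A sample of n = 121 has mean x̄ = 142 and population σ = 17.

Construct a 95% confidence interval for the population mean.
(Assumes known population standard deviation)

Confidence level: 95%, α = 0.05
z_0.025 = 1.960
SE = σ/√n = 17/√121 = 1.5455
Margin of error = 1.960 × 1.5455 = 3.0292
CI: x̄ ± margin = 142 ± 3.0292
CI: (138.9708, 145.0292)

Answer: (138.9708, 145.0292)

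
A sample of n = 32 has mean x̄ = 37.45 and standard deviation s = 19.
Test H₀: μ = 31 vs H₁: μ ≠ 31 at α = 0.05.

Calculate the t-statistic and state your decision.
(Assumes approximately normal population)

Answer: t = 1.9203, fail to reject H₀

Derivation:
df = n - 1 = 31
SE = s/√n = 19/√32 = 3.3588
t = (x̄ - μ₀)/SE = (37.45 - 31)/3.3588 = 1.9203
Critical value: t_{0.025,31} = ±2.040
p-value ≈ 0.0641
Decision: fail to reject H₀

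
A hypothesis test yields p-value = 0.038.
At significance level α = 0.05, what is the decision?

Answer: reject H₀

Derivation:
Compare p-value to α:
0.038 < 0.05
Decision: reject H₀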